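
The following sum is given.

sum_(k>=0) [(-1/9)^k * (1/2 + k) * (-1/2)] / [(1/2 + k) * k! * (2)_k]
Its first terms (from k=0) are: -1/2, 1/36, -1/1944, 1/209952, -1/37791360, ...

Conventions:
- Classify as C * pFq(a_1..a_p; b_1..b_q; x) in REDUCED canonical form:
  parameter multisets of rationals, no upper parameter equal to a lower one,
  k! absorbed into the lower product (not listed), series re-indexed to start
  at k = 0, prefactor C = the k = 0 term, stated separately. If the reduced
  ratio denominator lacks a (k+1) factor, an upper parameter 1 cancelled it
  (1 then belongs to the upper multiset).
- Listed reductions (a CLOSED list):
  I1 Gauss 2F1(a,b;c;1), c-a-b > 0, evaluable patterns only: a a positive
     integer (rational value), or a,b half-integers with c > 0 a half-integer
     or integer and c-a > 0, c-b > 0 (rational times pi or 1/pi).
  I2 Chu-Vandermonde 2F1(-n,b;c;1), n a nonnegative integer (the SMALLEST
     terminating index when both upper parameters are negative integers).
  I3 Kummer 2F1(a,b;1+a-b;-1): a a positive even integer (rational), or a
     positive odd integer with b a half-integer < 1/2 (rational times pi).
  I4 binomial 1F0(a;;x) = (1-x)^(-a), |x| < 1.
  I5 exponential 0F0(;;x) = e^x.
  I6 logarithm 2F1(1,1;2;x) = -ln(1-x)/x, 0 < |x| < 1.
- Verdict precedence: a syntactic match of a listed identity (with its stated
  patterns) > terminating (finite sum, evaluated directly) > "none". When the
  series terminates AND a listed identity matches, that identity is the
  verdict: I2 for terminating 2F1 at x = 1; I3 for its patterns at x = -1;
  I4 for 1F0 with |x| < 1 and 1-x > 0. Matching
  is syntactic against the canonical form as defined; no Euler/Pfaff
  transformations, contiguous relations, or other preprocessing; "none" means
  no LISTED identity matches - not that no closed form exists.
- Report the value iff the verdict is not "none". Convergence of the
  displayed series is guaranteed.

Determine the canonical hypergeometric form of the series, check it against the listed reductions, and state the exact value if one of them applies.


At argument -1/9: a 0F1 with upper {-}, lower {2}, scaled by C = -1/2. Verdict: none. A 0F1 with upper {-} fits none of I1-I6 at x = -1/9; the sum runs forever.

Structural cue: x = (-1/9) and k + 1/2 divides numerator and denominator alike; C = -1/2, x = -1/9 after cancelling.
Adjacent-term ratio: r(k) = (-1/9) * 1 / [(k+2) (k+1)] - poly over poly, x = (-1/9) from leading terms; C = -1/2 at k = 0.


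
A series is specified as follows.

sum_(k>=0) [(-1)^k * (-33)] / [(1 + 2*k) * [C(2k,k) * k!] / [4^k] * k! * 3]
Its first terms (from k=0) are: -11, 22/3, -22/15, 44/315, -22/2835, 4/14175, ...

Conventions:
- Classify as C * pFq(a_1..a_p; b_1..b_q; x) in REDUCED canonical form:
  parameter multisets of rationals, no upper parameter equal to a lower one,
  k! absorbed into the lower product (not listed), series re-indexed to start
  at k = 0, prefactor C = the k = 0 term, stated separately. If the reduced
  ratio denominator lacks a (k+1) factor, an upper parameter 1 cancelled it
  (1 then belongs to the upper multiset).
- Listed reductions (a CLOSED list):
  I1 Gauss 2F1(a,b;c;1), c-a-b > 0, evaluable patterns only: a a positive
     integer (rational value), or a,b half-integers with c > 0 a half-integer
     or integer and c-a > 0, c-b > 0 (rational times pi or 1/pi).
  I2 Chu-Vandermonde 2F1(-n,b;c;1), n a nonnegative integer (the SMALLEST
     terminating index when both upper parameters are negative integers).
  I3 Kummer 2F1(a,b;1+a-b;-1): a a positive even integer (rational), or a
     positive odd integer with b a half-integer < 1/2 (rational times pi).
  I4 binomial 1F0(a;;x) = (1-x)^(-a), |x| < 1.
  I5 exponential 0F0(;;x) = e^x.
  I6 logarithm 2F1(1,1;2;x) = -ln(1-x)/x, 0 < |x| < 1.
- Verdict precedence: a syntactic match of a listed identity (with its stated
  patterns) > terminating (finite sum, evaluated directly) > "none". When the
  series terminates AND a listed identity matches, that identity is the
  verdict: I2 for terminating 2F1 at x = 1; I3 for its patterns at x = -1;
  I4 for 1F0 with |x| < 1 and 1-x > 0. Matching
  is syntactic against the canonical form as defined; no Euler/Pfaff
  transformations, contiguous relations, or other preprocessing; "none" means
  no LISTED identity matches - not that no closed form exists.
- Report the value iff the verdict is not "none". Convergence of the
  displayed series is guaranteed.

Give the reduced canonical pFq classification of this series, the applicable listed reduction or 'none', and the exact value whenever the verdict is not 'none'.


Classification (C = -11): 0F1 with upper {-}, lower {3/2}, argument x = -1. Verdict: none. Every listed pattern misses the 0F1 form at -1, upper {-}.

The tell: x = (-1) and the lower (2k+1) factor (C = -11) shifts a half-integer Pochhammer.
Step ratio: r(k) = (-1) * 1 / [(k+3/2) (k+1)] - rational; roots negated = parameters, x = (-1), C = -11.


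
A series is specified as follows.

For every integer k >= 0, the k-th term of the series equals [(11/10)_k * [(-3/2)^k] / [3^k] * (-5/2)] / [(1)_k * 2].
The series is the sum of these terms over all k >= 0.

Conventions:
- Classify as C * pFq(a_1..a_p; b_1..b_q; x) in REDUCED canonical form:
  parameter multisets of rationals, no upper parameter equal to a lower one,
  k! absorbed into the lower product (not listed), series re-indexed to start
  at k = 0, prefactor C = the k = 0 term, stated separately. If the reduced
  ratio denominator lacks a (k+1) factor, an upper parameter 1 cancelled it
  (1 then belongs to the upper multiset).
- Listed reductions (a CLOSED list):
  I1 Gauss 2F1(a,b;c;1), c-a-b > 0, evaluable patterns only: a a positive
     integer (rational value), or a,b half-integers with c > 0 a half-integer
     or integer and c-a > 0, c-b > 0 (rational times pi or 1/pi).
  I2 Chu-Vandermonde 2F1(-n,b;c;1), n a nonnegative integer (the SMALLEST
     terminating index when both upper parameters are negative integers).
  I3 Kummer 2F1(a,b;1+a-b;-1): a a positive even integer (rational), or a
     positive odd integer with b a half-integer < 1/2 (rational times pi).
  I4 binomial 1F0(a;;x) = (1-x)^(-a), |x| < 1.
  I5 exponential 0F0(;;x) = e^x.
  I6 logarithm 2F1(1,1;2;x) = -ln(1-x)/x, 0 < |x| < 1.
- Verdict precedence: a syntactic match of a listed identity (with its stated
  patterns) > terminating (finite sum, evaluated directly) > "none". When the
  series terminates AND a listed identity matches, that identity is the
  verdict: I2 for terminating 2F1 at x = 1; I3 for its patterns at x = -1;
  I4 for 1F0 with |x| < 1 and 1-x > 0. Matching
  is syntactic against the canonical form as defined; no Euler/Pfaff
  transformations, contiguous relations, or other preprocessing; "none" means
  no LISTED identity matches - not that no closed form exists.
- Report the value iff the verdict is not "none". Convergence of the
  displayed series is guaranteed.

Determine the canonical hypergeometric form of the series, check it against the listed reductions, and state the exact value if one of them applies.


x = -1/2 here; the reduced form reads 1F0, upper {11/10}, lower {-}, C = -5/4. Verdict: this is binomial (I4) (the 1F0 binomial series: exponent -11/10, x = -1/2). Its exact value is (-5/4) * (3/2)^(-11/10).

Structural cue: x = (-1/2) and the two k-th powers (C = -5/4, x = -1/2) combine into one argument.
Consecutive-term ratio: r(k) = (-1/2) * (k+11/10) / [(k+1)] - rational in k. x = (-1/2); t_0 = -5/4; negate the roots.


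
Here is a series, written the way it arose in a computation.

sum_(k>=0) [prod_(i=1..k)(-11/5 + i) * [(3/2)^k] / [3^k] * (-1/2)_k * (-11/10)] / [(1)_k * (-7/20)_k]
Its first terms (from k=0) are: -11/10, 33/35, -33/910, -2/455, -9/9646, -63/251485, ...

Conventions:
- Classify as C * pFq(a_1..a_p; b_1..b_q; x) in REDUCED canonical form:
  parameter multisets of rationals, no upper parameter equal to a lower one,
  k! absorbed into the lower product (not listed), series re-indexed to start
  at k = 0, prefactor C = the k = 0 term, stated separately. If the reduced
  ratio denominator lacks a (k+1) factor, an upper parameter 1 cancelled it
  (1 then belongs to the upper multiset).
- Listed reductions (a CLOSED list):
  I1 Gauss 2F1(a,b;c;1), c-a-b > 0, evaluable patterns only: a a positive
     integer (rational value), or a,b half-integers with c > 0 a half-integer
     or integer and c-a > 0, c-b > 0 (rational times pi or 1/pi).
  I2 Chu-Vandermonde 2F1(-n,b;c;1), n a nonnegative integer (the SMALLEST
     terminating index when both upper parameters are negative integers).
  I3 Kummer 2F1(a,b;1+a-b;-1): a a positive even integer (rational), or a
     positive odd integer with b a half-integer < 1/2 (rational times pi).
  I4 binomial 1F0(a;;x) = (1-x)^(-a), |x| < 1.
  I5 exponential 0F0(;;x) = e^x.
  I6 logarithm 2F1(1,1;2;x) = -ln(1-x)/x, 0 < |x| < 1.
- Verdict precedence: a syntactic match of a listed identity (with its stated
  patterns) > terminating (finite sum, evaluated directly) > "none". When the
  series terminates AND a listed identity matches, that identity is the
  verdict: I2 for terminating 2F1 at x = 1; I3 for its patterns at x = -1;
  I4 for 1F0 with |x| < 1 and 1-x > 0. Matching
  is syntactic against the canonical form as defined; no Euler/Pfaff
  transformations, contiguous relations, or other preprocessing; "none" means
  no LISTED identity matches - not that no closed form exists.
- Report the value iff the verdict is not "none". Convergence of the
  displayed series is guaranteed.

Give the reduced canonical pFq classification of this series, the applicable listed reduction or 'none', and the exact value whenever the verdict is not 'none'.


Prefactor -11/10, argument 1/2: 2F1 with upper {-6/5, -1/2} over lower {-7/20}. Verdict: none - this 2F1 at x = 1/2 matches no listed pattern, and upper {-6/5, -1/2} holds no stopper.

The tell: with t_0 = -11/10, (1)_k (C = -11/10) is k! itself.
Adjacent-term ratio: r(k) = (1/2) * (k-6/5) (k-1/2) / [(k-7/20) (k+1)] - rational in k, leading ratio (1/2); with t_0 = -11/10, classification follows.


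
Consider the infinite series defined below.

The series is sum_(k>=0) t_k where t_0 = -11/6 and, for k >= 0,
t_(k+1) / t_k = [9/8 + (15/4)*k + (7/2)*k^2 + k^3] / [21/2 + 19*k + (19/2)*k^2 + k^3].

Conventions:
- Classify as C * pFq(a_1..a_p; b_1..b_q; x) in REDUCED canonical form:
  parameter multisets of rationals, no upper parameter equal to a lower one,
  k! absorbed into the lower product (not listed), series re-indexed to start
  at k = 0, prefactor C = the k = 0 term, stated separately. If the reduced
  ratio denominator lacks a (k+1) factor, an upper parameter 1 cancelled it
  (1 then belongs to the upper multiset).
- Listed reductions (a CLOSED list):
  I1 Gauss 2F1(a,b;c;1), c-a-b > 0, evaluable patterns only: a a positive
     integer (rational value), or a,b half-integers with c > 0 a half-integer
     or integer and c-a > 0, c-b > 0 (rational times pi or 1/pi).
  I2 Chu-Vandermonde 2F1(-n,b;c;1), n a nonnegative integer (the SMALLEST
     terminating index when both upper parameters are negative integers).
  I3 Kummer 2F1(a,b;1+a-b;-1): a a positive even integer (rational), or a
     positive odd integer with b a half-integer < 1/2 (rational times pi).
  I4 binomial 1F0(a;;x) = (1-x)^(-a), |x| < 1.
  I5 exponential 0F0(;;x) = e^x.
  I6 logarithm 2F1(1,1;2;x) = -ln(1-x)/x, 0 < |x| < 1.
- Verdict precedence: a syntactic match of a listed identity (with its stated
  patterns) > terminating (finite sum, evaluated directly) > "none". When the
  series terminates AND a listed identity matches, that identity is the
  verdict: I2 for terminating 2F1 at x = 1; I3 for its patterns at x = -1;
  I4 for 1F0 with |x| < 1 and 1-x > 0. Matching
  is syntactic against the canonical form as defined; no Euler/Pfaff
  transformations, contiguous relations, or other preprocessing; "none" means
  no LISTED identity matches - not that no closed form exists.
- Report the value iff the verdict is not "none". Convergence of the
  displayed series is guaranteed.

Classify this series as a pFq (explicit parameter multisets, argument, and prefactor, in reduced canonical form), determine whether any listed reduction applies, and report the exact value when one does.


At argument 1: a 2F1 with upper {1/2, 3/2}, lower {7}, scaled by C = -11/6. Verdict: the half-integer Gauss pattern (I1) fires (x = 1; upper {1/2, 3/2} half-integers, c = 7 in the evaluable pattern). Exact value: (-131072/19845) / pi.

First insight: from the first term -11/6: the ratio is unreduced: k + 3/2 divides both sides (C = -11/6, x = 1).
Ratio: r(k) = 1 * (k+1/2) (k+3/2) / [(k+7) (k+1)] ; factor over Q: parameters, x = 1, and C = -11/6.


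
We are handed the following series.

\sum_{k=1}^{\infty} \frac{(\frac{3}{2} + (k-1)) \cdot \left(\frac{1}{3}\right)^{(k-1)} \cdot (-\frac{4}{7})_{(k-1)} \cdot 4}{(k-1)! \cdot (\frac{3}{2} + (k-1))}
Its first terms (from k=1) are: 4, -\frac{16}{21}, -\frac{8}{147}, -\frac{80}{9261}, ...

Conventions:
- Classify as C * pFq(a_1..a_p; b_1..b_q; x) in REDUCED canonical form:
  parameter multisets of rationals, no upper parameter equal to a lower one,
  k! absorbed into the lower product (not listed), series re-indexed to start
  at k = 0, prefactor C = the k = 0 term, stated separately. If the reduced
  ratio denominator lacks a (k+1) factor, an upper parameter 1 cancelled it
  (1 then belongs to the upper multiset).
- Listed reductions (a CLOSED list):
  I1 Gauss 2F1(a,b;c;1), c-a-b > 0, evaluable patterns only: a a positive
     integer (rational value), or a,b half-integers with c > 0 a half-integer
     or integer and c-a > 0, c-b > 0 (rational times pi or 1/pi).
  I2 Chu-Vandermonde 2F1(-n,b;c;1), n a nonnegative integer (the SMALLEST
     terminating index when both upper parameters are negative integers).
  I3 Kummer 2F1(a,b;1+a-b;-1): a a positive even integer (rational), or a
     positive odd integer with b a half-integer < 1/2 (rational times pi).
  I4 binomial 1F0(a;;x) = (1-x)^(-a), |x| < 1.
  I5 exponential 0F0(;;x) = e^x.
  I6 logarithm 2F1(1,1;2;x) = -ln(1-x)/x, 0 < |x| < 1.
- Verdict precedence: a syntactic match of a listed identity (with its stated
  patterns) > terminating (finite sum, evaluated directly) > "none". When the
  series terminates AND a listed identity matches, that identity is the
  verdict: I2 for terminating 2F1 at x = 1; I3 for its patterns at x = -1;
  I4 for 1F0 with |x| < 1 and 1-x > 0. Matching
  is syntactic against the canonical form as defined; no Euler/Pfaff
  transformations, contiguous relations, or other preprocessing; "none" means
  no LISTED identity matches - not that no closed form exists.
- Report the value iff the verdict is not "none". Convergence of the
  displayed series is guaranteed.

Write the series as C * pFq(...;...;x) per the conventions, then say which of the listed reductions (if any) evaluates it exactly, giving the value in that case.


Prefactor 4, argument \frac{1}{3}: 1F0 with upper {-\frac{4}{7}} over lower {-}. Verdict: this is binomial (I4) (the 1F0 binomial series: exponent 4/7, x = \frac{1}{3}). Sum: 4 \cdot \left(\frac{2}{3}\right)^{\frac{4}{7}}.

The tell: t_0 being 4, k + 3/2 divides numerator and denominator alike; C = 4 after cancelling.
Term ratio: r(k) = \frac{1}{3} * (k-\frac{4}{7}) / [(k+1)] - poly over poly, x = \frac{1}{3} from leading terms; C = 4 at k = 0.


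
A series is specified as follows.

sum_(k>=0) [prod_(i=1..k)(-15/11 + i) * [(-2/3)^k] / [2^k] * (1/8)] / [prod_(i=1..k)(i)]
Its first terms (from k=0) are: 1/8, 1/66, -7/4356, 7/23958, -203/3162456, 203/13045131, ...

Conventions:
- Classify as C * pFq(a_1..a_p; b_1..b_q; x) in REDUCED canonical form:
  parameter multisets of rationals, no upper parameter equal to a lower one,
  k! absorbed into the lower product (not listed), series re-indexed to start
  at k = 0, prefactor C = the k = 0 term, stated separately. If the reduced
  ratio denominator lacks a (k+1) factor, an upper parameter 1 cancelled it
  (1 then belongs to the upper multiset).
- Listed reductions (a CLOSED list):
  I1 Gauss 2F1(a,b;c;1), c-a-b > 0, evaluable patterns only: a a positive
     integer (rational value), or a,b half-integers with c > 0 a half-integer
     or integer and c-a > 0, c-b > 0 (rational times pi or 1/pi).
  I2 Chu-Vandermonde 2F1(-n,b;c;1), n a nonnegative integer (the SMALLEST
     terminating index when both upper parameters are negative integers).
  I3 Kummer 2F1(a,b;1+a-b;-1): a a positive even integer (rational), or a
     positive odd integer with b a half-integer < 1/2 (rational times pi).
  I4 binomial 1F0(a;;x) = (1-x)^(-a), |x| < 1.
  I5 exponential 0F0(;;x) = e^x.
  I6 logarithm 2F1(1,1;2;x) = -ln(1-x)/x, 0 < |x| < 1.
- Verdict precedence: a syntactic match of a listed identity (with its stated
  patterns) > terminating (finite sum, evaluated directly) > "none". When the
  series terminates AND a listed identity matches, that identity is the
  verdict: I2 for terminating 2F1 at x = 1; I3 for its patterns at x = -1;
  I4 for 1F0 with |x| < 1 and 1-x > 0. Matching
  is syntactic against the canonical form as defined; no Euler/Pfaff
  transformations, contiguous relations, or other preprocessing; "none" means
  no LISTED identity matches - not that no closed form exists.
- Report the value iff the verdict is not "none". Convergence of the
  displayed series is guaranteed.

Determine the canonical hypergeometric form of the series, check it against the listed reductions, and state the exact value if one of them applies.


Reduced: x = -1/3, 1F0, upper = {-4/11}, lower = {-}, C = 1/8. Verdict: the I4 binomial reduction applies (the 1F0 binomial series: exponent 4/11, x = -1/3). Hence: (1/8) * (4/3)^(4/11).

The tell: t_0 = 1/8 here, and the two k-th powers (C = 1/8) combine into one argument.
Ratio: r(k) = (-1/3) * (k-4/11) / [(k+1)] - rational in k. x = (-1/3); t_0 = 1/8; negate the roots.


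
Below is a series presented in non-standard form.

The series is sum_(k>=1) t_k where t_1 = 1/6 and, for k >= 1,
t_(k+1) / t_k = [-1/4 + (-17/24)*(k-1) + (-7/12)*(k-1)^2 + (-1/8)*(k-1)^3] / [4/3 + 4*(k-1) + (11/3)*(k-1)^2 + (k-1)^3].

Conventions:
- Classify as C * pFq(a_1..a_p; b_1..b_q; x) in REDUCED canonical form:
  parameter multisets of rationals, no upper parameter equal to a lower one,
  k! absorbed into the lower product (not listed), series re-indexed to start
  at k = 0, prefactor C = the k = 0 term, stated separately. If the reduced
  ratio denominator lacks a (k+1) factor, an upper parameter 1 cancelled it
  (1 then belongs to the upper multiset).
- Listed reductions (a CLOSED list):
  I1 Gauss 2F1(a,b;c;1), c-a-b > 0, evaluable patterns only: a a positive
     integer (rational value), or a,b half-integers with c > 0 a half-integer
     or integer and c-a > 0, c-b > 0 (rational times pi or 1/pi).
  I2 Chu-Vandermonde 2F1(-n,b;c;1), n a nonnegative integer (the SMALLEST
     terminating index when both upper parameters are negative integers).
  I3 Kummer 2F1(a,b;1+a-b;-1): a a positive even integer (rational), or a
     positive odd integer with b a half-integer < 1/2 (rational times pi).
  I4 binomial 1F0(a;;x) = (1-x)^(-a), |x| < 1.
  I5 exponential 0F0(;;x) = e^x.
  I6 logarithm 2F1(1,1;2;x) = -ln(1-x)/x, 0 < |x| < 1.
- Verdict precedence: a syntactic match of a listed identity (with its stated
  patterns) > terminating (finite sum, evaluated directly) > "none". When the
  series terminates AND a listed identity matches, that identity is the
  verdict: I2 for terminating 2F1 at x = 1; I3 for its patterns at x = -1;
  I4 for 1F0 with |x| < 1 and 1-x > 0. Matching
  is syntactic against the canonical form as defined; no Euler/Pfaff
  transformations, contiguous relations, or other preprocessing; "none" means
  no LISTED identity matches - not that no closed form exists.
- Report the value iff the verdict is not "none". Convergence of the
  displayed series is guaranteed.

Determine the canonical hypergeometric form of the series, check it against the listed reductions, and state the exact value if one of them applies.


Structural cue: with t_0 = 1/6, roots of the ratio polynomials (prefactor 1/6) are the negated parameters.
Consecutive-term ratio: r(k) = (-1/8) * (k+1) (k+3) / [(k+2) (k+1)] - rational; roots negated = parameters, x = (-1/8), C = 1/6.

With C = 1/6: the canonical form is 2F1(1, 3; 2; -1/8). Verdict: none. A 2F1 with upper {1, 3} fits none of I1-I6 at x = -1/8; the sum runs forever.


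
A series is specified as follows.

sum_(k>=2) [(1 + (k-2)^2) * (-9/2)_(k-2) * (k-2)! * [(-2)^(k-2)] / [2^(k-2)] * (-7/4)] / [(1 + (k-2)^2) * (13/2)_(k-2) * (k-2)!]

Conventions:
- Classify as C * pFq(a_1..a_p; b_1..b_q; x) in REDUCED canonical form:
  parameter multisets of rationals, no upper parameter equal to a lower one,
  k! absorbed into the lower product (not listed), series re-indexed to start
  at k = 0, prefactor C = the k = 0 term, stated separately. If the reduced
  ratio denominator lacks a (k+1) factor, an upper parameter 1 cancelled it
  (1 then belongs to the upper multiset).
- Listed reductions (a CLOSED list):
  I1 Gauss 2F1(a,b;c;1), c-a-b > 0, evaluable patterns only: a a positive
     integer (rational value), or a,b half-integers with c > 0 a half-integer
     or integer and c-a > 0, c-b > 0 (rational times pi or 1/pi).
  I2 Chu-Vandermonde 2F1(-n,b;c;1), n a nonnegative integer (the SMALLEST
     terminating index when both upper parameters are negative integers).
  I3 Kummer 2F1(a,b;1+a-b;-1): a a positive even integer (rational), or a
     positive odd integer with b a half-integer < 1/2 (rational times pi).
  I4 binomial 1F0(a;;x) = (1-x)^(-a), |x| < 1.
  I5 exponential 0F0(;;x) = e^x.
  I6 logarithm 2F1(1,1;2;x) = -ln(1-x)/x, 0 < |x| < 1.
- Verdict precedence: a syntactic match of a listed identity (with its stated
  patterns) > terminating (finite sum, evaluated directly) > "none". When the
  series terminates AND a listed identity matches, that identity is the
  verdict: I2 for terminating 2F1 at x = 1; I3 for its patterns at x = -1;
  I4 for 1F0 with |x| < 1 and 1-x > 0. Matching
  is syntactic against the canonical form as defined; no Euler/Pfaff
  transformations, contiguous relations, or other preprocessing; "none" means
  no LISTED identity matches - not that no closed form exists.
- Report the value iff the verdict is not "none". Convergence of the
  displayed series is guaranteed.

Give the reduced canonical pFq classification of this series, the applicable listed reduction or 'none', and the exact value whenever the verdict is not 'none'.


Key observation: with t_0 = -7/4, striking the common factor k^2 + 1 reduces the term (C = -7/4).
Adjacent-term ratio: r(k) = (-1) * (k-9/2) (k+1) / [(k+13/2) (k+1)] ; factor over Q: parameters, x = (-1), and C = -7/4.

Canonical form: C = -7/4 times 2F1 with upper {-9/2, 1}, lower {13/2}, x = -1. Verdict: the Kummer evaluation I3 applies (x = -1; c = 13/2 equals 1+a-b for upper {-9/2, 1}: listed pattern). Sum: (-4851/4096) * pi.


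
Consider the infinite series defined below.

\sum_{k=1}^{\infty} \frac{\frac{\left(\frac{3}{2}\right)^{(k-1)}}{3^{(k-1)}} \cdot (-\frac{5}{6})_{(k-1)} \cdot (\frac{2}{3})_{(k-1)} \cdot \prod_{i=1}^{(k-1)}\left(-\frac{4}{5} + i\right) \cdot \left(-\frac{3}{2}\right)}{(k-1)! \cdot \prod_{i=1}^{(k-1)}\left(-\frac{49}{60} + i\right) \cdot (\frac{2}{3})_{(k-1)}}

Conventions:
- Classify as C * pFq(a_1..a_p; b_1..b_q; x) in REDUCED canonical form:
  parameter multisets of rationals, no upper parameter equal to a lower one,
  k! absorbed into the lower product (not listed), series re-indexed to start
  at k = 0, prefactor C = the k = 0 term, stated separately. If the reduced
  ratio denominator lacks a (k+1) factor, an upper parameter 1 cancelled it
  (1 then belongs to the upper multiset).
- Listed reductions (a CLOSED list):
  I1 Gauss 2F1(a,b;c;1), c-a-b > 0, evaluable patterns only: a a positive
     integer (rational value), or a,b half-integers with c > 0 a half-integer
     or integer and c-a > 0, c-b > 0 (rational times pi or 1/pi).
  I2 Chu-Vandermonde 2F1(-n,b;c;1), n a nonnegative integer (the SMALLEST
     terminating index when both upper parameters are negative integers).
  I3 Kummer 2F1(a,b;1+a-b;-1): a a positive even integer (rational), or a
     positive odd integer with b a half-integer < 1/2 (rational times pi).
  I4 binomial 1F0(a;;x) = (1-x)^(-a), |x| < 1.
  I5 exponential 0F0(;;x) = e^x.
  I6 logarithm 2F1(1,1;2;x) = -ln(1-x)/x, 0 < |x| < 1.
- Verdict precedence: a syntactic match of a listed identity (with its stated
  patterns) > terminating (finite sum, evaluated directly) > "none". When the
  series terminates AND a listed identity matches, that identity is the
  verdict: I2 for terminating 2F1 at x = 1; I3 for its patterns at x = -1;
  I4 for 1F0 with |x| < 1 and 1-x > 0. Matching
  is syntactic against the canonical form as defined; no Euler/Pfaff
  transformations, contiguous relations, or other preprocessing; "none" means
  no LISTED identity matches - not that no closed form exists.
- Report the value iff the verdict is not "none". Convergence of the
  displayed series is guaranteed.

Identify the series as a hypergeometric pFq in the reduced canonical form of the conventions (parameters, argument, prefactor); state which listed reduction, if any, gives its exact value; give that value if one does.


Reduced: x = \frac{1}{2}, 2F1, upper = {-\frac{5}{6}, \frac{1}{5}}, lower = {\frac{11}{60}}, C = -\frac{3}{2}. Verdict: none. Every listed pattern misses the 2F1 form at \frac{1}{2}, upper {-\frac{5}{6}, \frac{1}{5}}.

Structural cue: t_0 being -\frac{3}{2}, the two k-th powers (C = -3/2) combine into one argument.
Step ratio: r(k) = \frac{1}{2} * (k-\frac{5}{6}) (k+\frac{1}{5}) / [(k+\frac{11}{60}) (k+1)] - rational in k. x = \frac{1}{2}; t_0 = -\frac{3}{2}; negate the roots.


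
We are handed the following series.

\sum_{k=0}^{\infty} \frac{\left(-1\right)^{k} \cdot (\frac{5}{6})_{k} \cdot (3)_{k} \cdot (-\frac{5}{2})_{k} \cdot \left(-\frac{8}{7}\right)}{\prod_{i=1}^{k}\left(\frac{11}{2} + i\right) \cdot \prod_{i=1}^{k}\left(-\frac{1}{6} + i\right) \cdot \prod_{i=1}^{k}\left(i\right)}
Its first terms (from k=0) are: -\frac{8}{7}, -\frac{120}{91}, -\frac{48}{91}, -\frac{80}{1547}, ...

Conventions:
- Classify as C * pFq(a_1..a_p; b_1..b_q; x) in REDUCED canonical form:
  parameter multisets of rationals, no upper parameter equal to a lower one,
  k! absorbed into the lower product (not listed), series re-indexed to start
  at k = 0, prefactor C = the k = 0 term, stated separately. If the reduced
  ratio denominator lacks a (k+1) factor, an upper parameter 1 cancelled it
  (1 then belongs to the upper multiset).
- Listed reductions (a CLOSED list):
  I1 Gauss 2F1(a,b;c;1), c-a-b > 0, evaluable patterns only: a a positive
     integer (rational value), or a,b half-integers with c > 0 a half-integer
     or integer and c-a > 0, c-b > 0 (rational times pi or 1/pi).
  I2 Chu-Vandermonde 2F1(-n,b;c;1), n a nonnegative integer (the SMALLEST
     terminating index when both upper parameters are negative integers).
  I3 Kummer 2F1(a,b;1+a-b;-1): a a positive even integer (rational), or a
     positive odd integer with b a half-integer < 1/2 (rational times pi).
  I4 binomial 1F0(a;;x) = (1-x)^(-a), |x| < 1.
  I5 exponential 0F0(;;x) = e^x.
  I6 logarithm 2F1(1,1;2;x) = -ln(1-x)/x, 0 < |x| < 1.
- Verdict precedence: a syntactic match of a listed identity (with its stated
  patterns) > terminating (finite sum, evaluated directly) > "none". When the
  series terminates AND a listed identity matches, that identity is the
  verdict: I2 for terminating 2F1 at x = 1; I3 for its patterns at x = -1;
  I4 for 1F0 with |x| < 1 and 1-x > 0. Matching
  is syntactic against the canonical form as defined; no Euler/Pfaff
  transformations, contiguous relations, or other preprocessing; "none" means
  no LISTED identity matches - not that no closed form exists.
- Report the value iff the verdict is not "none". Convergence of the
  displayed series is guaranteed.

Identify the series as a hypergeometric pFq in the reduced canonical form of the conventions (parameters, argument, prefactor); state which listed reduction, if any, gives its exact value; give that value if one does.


Key observation: from the first term -\frac{8}{7}: the product of the first k integers (C = -8/7) is k!.
Term ratio: r(k) = -1 * (k-\frac{5}{2}) (k+3) / [(k+\frac{13}{2}) (k+1)] - rational in k. x = -1; t_0 = -\frac{8}{7}; negate the roots.

With C = -\frac{8}{7}: the canonical form is 2F1(-\frac{5}{2}, 3; \frac{13}{2}; -1). Verdict: this is Kummer (I3) (x = -1; c = \frac{13}{2} equals 1+a-b for upper {-\frac{5}{2}, 3}: listed pattern). Its exact value is \left(-\frac{495}{512}\right) \cdot \pi.


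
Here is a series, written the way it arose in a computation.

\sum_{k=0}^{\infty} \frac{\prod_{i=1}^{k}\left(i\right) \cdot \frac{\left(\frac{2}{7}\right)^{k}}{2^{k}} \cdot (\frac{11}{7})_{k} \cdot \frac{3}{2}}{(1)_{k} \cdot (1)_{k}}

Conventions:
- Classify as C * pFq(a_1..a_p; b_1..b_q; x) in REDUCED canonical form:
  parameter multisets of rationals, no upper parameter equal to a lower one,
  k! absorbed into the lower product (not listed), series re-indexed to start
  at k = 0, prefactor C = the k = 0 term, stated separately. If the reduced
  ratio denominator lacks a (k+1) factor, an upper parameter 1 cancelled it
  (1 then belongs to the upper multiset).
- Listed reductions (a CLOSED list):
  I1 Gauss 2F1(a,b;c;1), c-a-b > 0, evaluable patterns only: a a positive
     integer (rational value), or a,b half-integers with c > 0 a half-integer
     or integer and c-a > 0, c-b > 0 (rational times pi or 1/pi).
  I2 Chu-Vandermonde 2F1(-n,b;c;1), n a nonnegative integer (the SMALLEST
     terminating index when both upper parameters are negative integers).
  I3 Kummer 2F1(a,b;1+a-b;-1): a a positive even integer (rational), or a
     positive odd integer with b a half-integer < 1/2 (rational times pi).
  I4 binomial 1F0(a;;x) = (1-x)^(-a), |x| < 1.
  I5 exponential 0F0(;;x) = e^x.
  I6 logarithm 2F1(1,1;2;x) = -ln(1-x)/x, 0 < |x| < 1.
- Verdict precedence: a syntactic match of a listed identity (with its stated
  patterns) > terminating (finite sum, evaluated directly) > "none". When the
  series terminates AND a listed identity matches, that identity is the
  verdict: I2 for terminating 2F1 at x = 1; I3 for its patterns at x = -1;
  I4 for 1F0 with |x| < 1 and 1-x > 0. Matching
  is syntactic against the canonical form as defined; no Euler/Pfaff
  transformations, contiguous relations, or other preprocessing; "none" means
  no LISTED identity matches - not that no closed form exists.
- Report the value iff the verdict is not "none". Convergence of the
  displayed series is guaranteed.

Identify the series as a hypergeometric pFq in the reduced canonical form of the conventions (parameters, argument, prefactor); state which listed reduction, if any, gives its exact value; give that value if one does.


At argument \frac{1}{7}: a 1F0 with upper {\frac{11}{7}}, lower {-}, scaled by C = \frac{3}{2}. Verdict (x = \frac{1}{7}): binomial (I4) applies (the 1F0 binomial series: exponent -11/7, x = \frac{1}{7}). Value: \frac{3}{2} \cdot \left(\frac{6}{7}\right)^{-\frac{11}{7}}.

Key observation: t_0 = \frac{3}{2} here, and (1)_k (C = 3/2, x = 1/7) is k! itself.
Consecutive-term ratio: r(k) = \frac{1}{7} * (k+\frac{11}{7}) / [(k+1)] - poly over poly, x = \frac{1}{7} from leading terms; C = \frac{3}{2} at k = 0.


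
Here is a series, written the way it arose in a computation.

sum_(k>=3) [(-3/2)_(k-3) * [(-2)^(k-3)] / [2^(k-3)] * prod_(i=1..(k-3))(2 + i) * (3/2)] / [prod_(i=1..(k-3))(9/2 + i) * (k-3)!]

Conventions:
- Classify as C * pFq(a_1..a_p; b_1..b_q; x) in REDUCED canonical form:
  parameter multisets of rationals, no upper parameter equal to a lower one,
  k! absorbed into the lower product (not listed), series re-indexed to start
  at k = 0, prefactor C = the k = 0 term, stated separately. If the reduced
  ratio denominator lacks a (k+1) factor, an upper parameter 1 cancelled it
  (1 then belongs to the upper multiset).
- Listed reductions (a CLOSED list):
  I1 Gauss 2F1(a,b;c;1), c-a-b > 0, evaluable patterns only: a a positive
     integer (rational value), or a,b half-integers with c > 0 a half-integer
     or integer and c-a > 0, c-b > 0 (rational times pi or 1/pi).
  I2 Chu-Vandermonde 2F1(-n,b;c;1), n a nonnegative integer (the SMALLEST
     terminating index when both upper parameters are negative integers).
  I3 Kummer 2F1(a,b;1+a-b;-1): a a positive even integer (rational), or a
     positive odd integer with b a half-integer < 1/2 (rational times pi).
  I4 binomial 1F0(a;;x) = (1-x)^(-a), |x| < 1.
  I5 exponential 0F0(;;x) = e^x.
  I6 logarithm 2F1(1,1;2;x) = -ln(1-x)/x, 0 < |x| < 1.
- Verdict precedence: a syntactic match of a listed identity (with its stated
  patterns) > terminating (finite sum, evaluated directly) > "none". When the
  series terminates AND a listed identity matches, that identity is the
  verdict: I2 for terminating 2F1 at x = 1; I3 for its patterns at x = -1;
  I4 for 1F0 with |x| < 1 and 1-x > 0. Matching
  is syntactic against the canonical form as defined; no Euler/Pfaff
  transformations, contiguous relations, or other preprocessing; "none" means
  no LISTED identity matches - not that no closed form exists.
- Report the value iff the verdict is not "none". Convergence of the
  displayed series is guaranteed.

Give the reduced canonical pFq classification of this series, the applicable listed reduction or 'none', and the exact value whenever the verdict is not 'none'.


This is 3/2 * 2F1(-3/2, 3; 11/2; -1) in reduced canonical form. Verdict: Kummer's theorem (I3) applies (x = -1; c = 11/2 equals 1+a-b for upper {-3/2, 3}: listed pattern). Hence: (945/1024) * pi.

Key observation: from the first term 3/2: the lower running product (C = 3/2) is a rising factorial.
Term ratio: r(k) = (-1) * (k-3/2) (k+3) / [(k+11/2) (k+1)] - rational; roots negated = parameters, x = (-1), C = 3/2.


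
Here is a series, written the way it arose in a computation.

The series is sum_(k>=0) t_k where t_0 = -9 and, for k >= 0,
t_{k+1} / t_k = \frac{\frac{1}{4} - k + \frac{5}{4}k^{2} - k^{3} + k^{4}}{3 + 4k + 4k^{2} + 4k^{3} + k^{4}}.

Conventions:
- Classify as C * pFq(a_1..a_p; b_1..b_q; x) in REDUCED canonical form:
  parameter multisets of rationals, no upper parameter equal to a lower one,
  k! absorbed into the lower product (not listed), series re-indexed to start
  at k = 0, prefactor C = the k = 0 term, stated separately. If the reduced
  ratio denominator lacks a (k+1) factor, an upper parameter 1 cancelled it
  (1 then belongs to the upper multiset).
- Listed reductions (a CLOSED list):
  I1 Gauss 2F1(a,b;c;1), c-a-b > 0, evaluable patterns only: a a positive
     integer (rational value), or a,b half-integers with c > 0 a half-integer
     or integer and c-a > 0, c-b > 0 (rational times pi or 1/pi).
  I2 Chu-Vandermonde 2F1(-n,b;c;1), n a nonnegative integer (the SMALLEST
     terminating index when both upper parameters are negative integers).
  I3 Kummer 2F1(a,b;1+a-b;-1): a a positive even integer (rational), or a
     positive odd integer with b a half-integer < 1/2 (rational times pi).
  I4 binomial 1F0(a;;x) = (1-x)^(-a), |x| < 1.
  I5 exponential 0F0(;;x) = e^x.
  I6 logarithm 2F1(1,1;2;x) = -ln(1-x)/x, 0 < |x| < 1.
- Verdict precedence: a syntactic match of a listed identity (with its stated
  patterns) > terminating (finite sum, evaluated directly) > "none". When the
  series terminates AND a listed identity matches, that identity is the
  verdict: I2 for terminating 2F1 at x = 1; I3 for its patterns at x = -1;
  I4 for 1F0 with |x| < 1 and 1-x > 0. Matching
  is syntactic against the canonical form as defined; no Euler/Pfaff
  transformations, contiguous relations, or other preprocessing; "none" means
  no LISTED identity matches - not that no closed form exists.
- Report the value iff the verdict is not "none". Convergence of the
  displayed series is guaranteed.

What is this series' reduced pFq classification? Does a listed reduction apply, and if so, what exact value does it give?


Key step: t_0 = -9 here, and roots of the ratio polynomials (C = -9, x = 1) are the negated parameters.
Step ratio: r(k) = 1 * (k-\frac{1}{2}) (k-\frac{1}{2}) / [(k+3) (k+1)] - rational in k, leading ratio 1; with t_0 = -9, classification follows.

Classification (C = -9): 2F1 with upper {-\frac{1}{2}, -\frac{1}{2}}, lower {3}, argument x = 1. Verdict: the half-integer Gauss pattern (I1) matches (x = 1; upper {-\frac{1}{2}, -\frac{1}{2}} half-integers, c = 3 in the evaluable pattern). Sum: \left(-\frac{768}{25}\right) / \pi.


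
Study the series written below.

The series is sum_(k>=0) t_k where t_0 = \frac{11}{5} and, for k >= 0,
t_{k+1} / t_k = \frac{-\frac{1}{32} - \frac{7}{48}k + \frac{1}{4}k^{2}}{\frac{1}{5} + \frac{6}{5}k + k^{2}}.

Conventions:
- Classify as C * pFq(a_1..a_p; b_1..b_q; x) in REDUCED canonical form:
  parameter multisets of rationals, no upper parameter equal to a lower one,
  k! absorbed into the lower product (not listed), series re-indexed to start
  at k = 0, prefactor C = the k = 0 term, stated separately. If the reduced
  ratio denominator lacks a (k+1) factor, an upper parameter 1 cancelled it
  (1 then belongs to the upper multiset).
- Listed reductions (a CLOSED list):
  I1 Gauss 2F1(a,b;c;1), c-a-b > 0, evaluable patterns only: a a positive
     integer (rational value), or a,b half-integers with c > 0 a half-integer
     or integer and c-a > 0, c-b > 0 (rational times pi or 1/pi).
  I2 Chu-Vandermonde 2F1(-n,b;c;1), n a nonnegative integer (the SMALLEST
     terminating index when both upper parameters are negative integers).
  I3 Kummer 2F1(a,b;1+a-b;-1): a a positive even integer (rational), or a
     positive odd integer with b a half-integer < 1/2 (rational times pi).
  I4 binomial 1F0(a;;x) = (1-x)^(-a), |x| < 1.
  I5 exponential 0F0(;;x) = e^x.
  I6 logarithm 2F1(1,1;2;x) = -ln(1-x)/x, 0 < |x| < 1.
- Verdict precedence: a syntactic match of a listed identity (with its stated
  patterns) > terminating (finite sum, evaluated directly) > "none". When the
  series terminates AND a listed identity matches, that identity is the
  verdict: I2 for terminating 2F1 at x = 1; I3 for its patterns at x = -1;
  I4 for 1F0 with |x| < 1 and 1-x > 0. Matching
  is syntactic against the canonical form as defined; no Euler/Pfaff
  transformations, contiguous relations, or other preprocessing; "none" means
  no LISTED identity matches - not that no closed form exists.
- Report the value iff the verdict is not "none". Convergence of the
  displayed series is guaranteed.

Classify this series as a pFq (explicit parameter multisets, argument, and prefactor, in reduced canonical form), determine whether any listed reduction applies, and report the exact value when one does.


The tell: t_0 being \frac{11}{5}, factor the ratio over Q (C = 11/5): negated roots = parameters.
Step ratio: r(k) = \frac{1}{4} * (k-\frac{3}{4}) (k+\frac{1}{6}) / [(k+\frac{1}{5}) (k+1)] - rational in k. x = \frac{1}{4}; t_0 = \frac{11}{5}; negate the roots.

The series (x = \frac{1}{4}) is 2F1: upper {-\frac{3}{4}, \frac{1}{6}}, lower {\frac{1}{5}}, prefactor \frac{11}{5}. Verdict: none - this 2F1 at x = \frac{1}{4} matches no listed pattern, and upper {-\frac{3}{4}, \frac{1}{6}} holds no stopper.


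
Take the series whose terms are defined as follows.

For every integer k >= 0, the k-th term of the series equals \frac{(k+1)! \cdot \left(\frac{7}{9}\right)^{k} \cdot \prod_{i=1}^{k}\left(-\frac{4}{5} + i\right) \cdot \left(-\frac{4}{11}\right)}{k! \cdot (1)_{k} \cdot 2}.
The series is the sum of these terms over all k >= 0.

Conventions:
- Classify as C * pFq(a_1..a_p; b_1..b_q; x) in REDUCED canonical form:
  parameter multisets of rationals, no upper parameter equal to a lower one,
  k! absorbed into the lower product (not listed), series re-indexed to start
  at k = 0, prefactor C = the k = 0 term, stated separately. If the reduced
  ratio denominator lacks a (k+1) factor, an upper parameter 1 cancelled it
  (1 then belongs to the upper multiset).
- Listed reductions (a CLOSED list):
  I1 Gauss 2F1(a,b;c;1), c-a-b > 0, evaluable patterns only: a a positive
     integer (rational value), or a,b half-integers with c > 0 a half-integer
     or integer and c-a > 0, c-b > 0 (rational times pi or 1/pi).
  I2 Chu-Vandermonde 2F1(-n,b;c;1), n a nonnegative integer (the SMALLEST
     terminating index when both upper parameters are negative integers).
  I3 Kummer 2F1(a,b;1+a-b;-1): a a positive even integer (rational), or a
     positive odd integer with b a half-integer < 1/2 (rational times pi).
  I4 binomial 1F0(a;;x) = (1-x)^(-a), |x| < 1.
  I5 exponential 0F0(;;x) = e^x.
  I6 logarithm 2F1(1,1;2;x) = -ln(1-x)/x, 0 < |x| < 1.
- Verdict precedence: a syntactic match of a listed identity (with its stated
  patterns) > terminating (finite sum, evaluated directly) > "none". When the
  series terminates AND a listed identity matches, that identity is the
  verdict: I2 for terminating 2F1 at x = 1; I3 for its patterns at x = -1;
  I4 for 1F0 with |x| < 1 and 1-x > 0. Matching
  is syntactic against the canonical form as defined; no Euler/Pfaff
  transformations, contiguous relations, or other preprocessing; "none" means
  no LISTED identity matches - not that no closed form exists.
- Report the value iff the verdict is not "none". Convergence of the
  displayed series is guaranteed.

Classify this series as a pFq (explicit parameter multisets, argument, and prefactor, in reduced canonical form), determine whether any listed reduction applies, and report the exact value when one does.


The tell: t_0 = -\frac{2}{11} here, and the running product (C = -2/11) telescopes to a rising factorial.
Step ratio: r(k) = \frac{7}{9} * (k+\frac{1}{5}) (k+2) / [(k+1) (k+1)] - rational in k. x = \frac{7}{9}; t_0 = -\frac{2}{11}; negate the roots.

At argument \frac{7}{9}: a 2F1 with upper {\frac{1}{5}, 2}, lower {1}, scaled by C = -\frac{2}{11}. Verdict: none. A 2F1 with upper {\frac{1}{5}, 2} fits none of I1-I6 at x = \frac{7}{9}; the sum runs forever.
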